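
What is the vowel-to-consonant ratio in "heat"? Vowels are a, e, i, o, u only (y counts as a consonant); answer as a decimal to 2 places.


Word: "heat"
Vowels (a,e,i,o,u): 2
Consonants: 2
Ratio = 2/2
= 1.00


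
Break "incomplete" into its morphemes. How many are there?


Word: "incomplete"
Morphemes: in- | complete
Each morpheme carries meaning
= 2 morphemes


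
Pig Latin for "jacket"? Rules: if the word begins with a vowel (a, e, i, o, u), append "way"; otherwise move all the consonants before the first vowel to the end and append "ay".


Word: "jacket"
Starts with consonant(s) → move to end, add 'ay'
Consonant cluster: "j"
Pig Latin = "acketjay"


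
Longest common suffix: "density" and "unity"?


Word 1: "density"
Word 2: "unity"
Comparing from end:
  Pos -1: 'y' == 'y'
  Pos -2: 't' == 't'
  Pos -3: 'i' == 'i'
  Pos -4: 's' != 'n' (stop)
LCS = "ity" (length 3)


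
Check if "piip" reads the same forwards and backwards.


Word: "piip"
Reversed: "piip"
Forward == Backward? piip == piip
Palindrome = Yes


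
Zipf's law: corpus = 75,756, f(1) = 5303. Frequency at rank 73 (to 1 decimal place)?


Zipf's law: f(r) = f(1) / r
f(1) = 5303
f(73) = 5303 / 73
= 72.6 occurrences


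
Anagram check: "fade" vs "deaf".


Word 1: "fade" → sorted: adef
Word 2: "deaf" → sorted: adef
Same letters? adef == adef
Anagram = Yes


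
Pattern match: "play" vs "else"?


Pattern of "play": [0, 1, 2, 3]
Pattern of "else": [0, 1, 2, 0]
Patterns do not match
Same pattern = No


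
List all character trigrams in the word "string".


Word: "string" (length 6)
Number of trigrams = 6 - 3 + 1 = 4
  Position 0: "str"
  Position 1: "tri"
  Position 2: "rin"
  Position 3: "ing"
Trigrams = "str", "tri", "rin", "ing"


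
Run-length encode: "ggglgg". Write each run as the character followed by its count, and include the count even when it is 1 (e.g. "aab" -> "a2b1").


String: "ggglgg"
Scanning for consecutive runs:
  'g' x 3
  'l' x 1
  'g' x 2
RLE = "g3l1g2"


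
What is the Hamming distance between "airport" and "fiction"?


Comparing character by character (same length = 7):
  Pos 0: 'a' vs 'f' !=
  Pos 1: 'i' vs 'i' =
  Pos 2: 'r' vs 'c' !=
  Pos 3: 'p' vs 't' !=
  Pos 4: 'o' vs 'i' !=
  Pos 5: 'r' vs 'o' !=
  Pos 6: 't' vs 'n' !=
Hamming distance = 6


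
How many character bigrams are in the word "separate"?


Word: "separate" (length 8)
Number of 2-grams = length - 2 + 1 = 8 - 2 + 1
= 7


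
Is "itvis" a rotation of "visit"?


Word: "visit", Candidate: "itvis"
Method: check if candidate is substring of word+word
"visitvisit" contains "itvis"? Yes
Is rotation = Yes


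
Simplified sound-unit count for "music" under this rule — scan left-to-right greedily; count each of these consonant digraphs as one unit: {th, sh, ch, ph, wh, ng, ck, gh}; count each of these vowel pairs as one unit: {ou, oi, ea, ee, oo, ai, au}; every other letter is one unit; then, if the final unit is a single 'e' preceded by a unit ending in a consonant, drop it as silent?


Word: "music" (5 letters)
Left-to-right scan:
  1. 'm' (letter)
  2. 'u' (letter)
  3. 's' (letter)
  4. 'i' (letter)
  5. 'c' (letter)
Units from scan: 5
Sound units = 5 units


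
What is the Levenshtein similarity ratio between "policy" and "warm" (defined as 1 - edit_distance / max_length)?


Word 1: "policy" (length 6)
Word 2: "warm" (length 4)
One optimal edit sequence:
  1. delete 'p'  (+1)
  2. delete 'o'  (+1)
  3. substitute 'l' -> 'w'  (+1)
  4. substitute 'i' -> 'a'  (+1)
  5. substitute 'c' -> 'r'  (+1)
  6. substitute 'y' -> 'm'  (+1)
Edit distance = 6
Max length = max(6, 4) = 6
Similarity = 1 - 6/6
= 0.0000


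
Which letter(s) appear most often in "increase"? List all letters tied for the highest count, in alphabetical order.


Word: "increase"
Letter counts:
  'a': 1
  'c': 1
  'e': 2
  'i': 1
  'n': 1
  'r': 1
  's': 1
Maximum count = 2
Most frequent = 'e' (2 times each)


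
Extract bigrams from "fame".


Word: "fame" (length 4)
Number of bigrams = 4 - 2 + 1 = 3
  Position 0: "fa"
  Position 1: "am"
  Position 2: "me"
Bigrams = "fa", "am", "me"


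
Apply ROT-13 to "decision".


Word: "decision"
Shift: 13
Each letter → (letter + shift) mod 26:
  'd' (3) + 13 = 16 → 'q'
  'e' (4) + 13 = 17 → 'r'
  'c' (2) + 13 = 15 → 'p'
  'i' (8) + 13 = 21 → 'v'
  's' (18) + 13 = 5 → 'f'
  'i' (8) + 13 = 21 → 'v'
  'o' (14) + 13 = 1 → 'b'
  'n' (13) + 13 = 0 → 'a'
Result = "qrpvfvba"


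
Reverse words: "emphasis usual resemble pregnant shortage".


Original: "emphasis usual resemble pregnant shortage"
Words (1..n): emphasis | usual | resemble | pregnant | shortage
Reversed (n..1): shortage | pregnant | resemble | usual | emphasis
Result = "shortage pregnant resemble usual emphasis"


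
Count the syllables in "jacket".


Word: "jacket"
Syllable breakdown: jack | et
Counting: 2 parts
= 2 syllables


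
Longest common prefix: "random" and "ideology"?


Word 1: "random"
Word 2: "ideology"
Comparing from start:
  Pos 0: 'r' != 'i' (stop)
LCP = "" (length 0)


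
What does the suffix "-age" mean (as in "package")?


Suffix: -age
Example: package = pack + -age
Meaning = result / collection


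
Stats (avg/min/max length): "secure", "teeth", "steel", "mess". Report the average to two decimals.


Lengths: "secure"=6, "teeth"=5, "steel"=5, "mess"=4
Sum = 20, Count = 4
Average = 20/4 = 5.00
= avg=5.00, min=4, max=6


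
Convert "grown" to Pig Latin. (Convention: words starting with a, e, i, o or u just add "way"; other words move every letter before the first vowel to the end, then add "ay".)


Word: "grown"
Starts with consonant(s) → move to end, add 'ay'
Consonant cluster: "gr"
Pig Latin = "owngray"


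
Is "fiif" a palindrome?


Word: "fiif"
Reversed: "fiif"
Forward == Backward? fiif == fiif
Palindrome = Yes


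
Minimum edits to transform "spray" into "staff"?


Word 1: "spray" (length 5)
Word 2: "staff" (length 5)
One optimal edit sequence (insert/delete/substitute each cost 1):
  1. keep 's'
  2. substitute 'p' -> 't'  (+1)
  3. substitute 'r' -> 'a'  (+1)
  4. substitute 'a' -> 'f'  (+1)
  5. substitute 'y' -> 'f'  (+1)
Total edit operations: 4
Edit distance = 4


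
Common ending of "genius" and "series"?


Word 1: "genius"
Word 2: "series"
Comparing from end:
  Pos -1: 's' == 's'
  Pos -2: 'u' != 'e' (stop)
LCS = "s" (length 1)


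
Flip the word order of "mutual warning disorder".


Original: "mutual warning disorder"
Words (1..n): mutual | warning | disorder
Reversed (n..1): disorder | warning | mutual
Result = "disorder warning mutual"


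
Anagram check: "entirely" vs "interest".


Word 1: "entirely" → sorted: eeilnrty
Word 2: "interest" → sorted: eeinrstt
Same letters? eeilnrty != eeinrstt
Anagram = No


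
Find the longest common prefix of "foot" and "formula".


Word 1: "foot"
Word 2: "formula"
Comparing from start:
  Pos 0: 'f' == 'f'
  Pos 1: 'o' == 'o'
  Pos 2: 'o' != 'r' (stop)
LCP = "fo" (length 2)


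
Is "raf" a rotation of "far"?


Word: "far", Candidate: "raf"
Method: check if candidate is substring of word+word
"farfar" contains "raf"? No
Is rotation = No


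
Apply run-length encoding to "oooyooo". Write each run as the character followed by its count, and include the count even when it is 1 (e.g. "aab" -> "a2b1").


String: "oooyooo"
Scanning for consecutive runs:
  'o' x 3
  'y' x 1
  'o' x 3
RLE = "o3y1o3"


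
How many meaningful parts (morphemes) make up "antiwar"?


Word: "antiwar"
Morphemes: anti- | war
Each morpheme carries meaning
= 2 morphemes


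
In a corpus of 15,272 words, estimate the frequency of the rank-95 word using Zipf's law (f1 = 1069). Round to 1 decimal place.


Zipf's law: f(r) = f(1) / r
f(1) = 1069
f(95) = 1069 / 95
= 11.3 occurrences


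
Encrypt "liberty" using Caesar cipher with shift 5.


Word: "liberty"
Shift: 5
Each letter → (letter + shift) mod 26:
  'l' (11) + 5 = 16 → 'q'
  'i' (8) + 5 = 13 → 'n'
  'b' (1) + 5 = 6 → 'g'
  'e' (4) + 5 = 9 → 'j'
  'r' (17) + 5 = 22 → 'w'
  't' (19) + 5 = 24 → 'y'
  'y' (24) + 5 = 3 → 'd'
Result = "qngjwyd"


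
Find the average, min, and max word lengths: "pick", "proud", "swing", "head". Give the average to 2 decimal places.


Lengths: "pick"=4, "proud"=5, "swing"=5, "head"=4
Sum = 18, Count = 4
Average = 18/4 = 4.50
= avg=4.50, min=4, max=5


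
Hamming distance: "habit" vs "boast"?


Comparing character by character (same length = 5):
  Pos 0: 'h' vs 'b' !=
  Pos 1: 'a' vs 'o' !=
  Pos 2: 'b' vs 'a' !=
  Pos 3: 'i' vs 's' !=
  Pos 4: 't' vs 't' =
Hamming distance = 4


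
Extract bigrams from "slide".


Word: "slide" (length 5)
Number of bigrams = 5 - 2 + 1 = 4
  Position 0: "sl"
  Position 1: "li"
  Position 2: "id"
  Position 3: "de"
Bigrams = "sl", "li", "id", "de"


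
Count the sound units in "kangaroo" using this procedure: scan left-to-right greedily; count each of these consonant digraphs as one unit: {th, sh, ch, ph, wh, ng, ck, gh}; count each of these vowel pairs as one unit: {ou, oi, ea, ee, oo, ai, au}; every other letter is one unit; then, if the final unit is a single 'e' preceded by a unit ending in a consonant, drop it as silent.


Word: "kangaroo" (8 letters)
Left-to-right scan:
  1. 'k' (letter)
  2. 'a' (letter)
  3. 'ng' (digraph)
  4. 'a' (letter)
  5. 'r' (letter)
  6. 'oo' (vowel-pair)
Units from scan: 6
Sound units = 6 units


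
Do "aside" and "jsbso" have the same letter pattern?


Pattern of "aside": [0, 1, 2, 3, 4]
Pattern of "jsbso": [0, 1, 2, 1, 3]
Patterns do not match
Same pattern = No


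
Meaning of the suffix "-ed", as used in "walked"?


Suffix: -ed
As in: walked -> walk + -ed
Meaning = past tense


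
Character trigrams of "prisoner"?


Word: "prisoner" (length 8)
Number of trigrams = 8 - 3 + 1 = 6
  Position 0: "pri"
  Position 1: "ris"
  Position 2: "iso"
  Position 3: "son"
  Position 4: "one"
  Position 5: "ner"
Trigrams = "pri", "ris", "iso", "son", "one", "ner"


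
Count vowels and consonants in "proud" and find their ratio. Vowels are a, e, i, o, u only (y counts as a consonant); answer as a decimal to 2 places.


Word: "proud"
Vowels (a,e,i,o,u): 2
Consonants: 3
Ratio = 2/3
= 0.67


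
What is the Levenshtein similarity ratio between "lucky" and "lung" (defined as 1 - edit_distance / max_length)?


Word 1: "lucky" (length 5)
Word 2: "lung" (length 4)
One optimal edit sequence:
  1. keep 'l'
  2. keep 'u'
  3. delete 'c'  (+1)
  4. substitute 'k' -> 'n'  (+1)
  5. substitute 'y' -> 'g'  (+1)
Edit distance = 3
Max length = max(5, 4) = 5
Similarity = 1 - 3/5
= 0.4000


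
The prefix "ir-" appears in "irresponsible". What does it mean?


Prefix: ir-
As in: irresponsible -> ir- + responsible
Meaning = not


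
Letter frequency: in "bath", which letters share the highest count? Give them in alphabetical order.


Word: "bath"
Letter counts:
  'a': 1
  'b': 1
  'h': 1
  't': 1
Maximum count = 1
Most frequent = 'a', 'b', 'h', 't' (1 time each)


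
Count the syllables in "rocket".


Word: "rocket"
Syllable breakdown: rock / et
Counting: 2 parts
= 2 syllables


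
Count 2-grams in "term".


Word: "term" (length 4)
Number of 2-grams = length - 2 + 1 = 4 - 2 + 1
= 3


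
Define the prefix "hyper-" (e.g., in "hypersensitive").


Prefix: hyper-
Example: hypersensitive (hyper- + sensitive)
Meaning = over / excessive


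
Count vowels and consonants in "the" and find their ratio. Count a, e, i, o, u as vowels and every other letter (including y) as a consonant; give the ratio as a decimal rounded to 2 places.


Word: "the"
Vowels (a,e,i,o,u): 1
Consonants: 2
Ratio = 1/2
= 0.50


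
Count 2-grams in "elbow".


Word: "elbow" (length 5)
Number of 2-grams = length - 2 + 1 = 5 - 2 + 1
= 4


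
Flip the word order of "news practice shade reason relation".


Original: "news practice shade reason relation"
Words (1..n): news | practice | shade | reason | relation
Reversed (n..1): relation | reason | shade | practice | news
Result = "relation reason shade practice news"


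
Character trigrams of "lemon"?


Word: "lemon" (length 5)
Number of trigrams = 5 - 3 + 1 = 3
  Position 0: "lem"
  Position 1: "emo"
  Position 2: "mon"
Trigrams = "lem", "emo", "mon"


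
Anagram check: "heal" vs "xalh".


Word 1: "heal" → sorted: aehl
Word 2: "xalh" → sorted: ahlx
Same letters? aehl != ahlx
Anagram = No


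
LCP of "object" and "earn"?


Word 1: "object"
Word 2: "earn"
Comparing from start:
  Pos 0: 'o' != 'e' (stop)
LCP = "" (length 0)


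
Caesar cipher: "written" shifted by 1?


Word: "written"
Shift: 1
Each letter → (letter + shift) mod 26:
  'w' (22) + 1 = 23 → 'x'
  'r' (17) + 1 = 18 → 's'
  'i' (8) + 1 = 9 → 'j'
  't' (19) + 1 = 20 → 'u'
  't' (19) + 1 = 20 → 'u'
  'e' (4) + 1 = 5 → 'f'
  'n' (13) + 1 = 14 → 'o'
Result = "xsjuufo"


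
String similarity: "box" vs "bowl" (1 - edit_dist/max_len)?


Word 1: "box" (length 3)
Word 2: "bowl" (length 4)
One optimal edit sequence:
  1. keep 'b'
  2. keep 'o'
  3. insert 'w'  (+1)
  4. substitute 'x' -> 'l'  (+1)
Edit distance = 2
Max length = max(3, 4) = 4
Similarity = 1 - 2/4
= 0.5000


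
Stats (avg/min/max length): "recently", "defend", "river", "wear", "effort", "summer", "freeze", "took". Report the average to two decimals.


Lengths: "recently"=8, "defend"=6, "river"=5, "wear"=4, "effort"=6, "summer"=6, "freeze"=6, "took"=4
Sum = 45, Count = 8
Average = 45/8 = 5.63
= avg=5.63, min=4, max=8


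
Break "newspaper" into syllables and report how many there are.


Word: "newspaper"
Syllable breakdown: news · pa · per
Counting: 3 parts
= 3 syllables


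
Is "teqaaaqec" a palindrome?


Word: "teqaaaqec"
Reversed: "ceqaaaqet"
Forward == Backward? teqaaaqec != ceqaaaqet
Palindrome = No


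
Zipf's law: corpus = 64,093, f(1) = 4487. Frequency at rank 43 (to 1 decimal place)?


Zipf's law: f(r) = f(1) / r
f(1) = 4487
f(43) = 4487 / 43
= 104.3 occurrences


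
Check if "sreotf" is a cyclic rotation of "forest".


Word: "forest", Candidate: "sreotf"
Method: check if candidate is substring of word+word
"forestforest" contains "sreotf"? No
Is rotation = No


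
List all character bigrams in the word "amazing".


Word: "amazing" (length 7)
Number of bigrams = 7 - 2 + 1 = 6
  Position 0: "am"
  Position 1: "ma"
  Position 2: "az"
  Position 3: "zi"
  Position 4: "in"
  Position 5: "ng"
Bigrams = "am", "ma", "az", "zi", "in", "ng"


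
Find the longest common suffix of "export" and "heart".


Word 1: "export"
Word 2: "heart"
Comparing from end:
  Pos -1: 't' == 't'
  Pos -2: 'r' == 'r'
  Pos -3: 'o' != 'a' (stop)
LCS = "rt" (length 2)


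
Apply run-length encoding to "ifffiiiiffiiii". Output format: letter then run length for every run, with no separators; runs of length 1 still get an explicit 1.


String: "ifffiiiiffiiii"
Scanning for consecutive runs:
  'i' x 1
  'f' x 3
  'i' x 4
  'f' x 2
  'i' x 4
RLE = "i1f3i4f2i4"


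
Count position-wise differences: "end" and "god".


Comparing character by character (same length = 3):
  Pos 0: 'e' vs 'g' !=
  Pos 1: 'n' vs 'o' !=
  Pos 2: 'd' vs 'd' =
Hamming distance = 2


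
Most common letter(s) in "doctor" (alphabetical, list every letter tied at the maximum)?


Word: "doctor"
Letter counts:
  'c': 1
  'd': 1
  'o': 2
  'r': 1
  't': 1
Maximum count = 2
Most frequent = 'o' (2 times each)


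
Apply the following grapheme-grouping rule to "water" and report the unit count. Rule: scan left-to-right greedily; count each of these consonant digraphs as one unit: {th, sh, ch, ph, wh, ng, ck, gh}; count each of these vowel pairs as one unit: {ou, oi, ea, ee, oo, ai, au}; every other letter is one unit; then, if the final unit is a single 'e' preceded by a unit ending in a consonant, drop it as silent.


Word: "water" (5 letters)
Left-to-right scan:
  1. 'w' (letter)
  2. 'a' (letter)
  3. 't' (letter)
  4. 'e' (letter)
  5. 'r' (letter)
Units from scan: 5
Sound units = 5 units


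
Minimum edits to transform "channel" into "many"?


Word 1: "channel" (length 7)
Word 2: "many" (length 4)
One optimal edit sequence (insert/delete/substitute each cost 1):
  1. delete 'c'  (+1)
  2. substitute 'h' -> 'm'  (+1)
  3. keep 'a'
  4. delete 'n'  (+1)
  5. keep 'n'
  6. delete 'e'  (+1)
  7. substitute 'l' -> 'y'  (+1)
Total edit operations: 5
Edit distance = 5


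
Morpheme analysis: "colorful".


Word: "colorful"
Morphemes: color | -ful
Each morpheme carries meaning
= 2 morphemes


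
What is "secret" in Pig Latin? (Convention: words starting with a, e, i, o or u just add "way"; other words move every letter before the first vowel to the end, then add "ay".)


Word: "secret"
Starts with consonant(s) → move to end, add 'ay'
Consonant cluster: "s"
Pig Latin = "ecretsay"


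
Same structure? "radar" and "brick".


Pattern of "radar": [0, 1, 2, 1, 0]
Pattern of "brick": [0, 1, 2, 3, 4]
Patterns do not match
Same pattern = No


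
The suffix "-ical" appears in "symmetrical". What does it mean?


Suffix: -ical
Example: symmetrical (symmetry + -ical, with a spelling change)
Meaning = relating to


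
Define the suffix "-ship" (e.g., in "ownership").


Suffix: -ship
As in: ownership -> owner + -ship
Meaning = state / position


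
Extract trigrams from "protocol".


Word: "protocol" (length 8)
Number of trigrams = 8 - 3 + 1 = 6
  Position 0: "pro"
  Position 1: "rot"
  Position 2: "oto"
  Position 3: "toc"
  Position 4: "oco"
  Position 5: "col"
Trigrams = "pro", "rot", "oto", "toc", "oco", "col"


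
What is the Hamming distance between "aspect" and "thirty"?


Comparing character by character (same length = 6):
  Pos 0: 'a' vs 't' !=
  Pos 1: 's' vs 'h' !=
  Pos 2: 'p' vs 'i' !=
  Pos 3: 'e' vs 'r' !=
  Pos 4: 'c' vs 't' !=
  Pos 5: 't' vs 'y' !=
Hamming distance = 6


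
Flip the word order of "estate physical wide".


Original: "estate physical wide"
Words (1..n): estate | physical | wide
Reversed (n..1): wide | physical | estate
Result = "wide physical estate"


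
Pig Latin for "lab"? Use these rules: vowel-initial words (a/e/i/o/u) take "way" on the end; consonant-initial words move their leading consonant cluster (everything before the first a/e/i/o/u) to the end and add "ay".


Word: "lab"
Starts with consonant(s) → move to end, add 'ay'
Consonant cluster: "l"
Pig Latin = "ablay"


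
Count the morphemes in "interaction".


Word: "interaction"
Morphemes: inter- | act | -ion
Each morpheme carries meaning
= 3 morphemes


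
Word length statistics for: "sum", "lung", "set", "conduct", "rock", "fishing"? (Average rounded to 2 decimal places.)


Lengths: "sum"=3, "lung"=4, "set"=3, "conduct"=7, "rock"=4, "fishing"=7
Sum = 28, Count = 6
Average = 28/6 = 4.67
= avg=4.67, min=3, max=7


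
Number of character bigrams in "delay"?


Word: "delay" (length 5)
Number of 2-grams = length - 2 + 1 = 5 - 2 + 1
= 4


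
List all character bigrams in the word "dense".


Word: "dense" (length 5)
Number of bigrams = 5 - 2 + 1 = 4
  Position 0: "de"
  Position 1: "en"
  Position 2: "ns"
  Position 3: "se"
Bigrams = "de", "en", "ns", "se"


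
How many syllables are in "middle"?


Word: "middle"
Syllable breakdown: mid · dle
Counting: 2 parts
= 2 syllables


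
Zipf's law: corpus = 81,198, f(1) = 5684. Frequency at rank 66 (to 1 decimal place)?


Zipf's law: f(r) = f(1) / r
f(1) = 5684
f(66) = 5684 / 66
= 86.1 occurrences


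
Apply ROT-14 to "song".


Word: "song"
Shift: 14
Each letter → (letter + shift) mod 26:
  's' (18) + 14 = 6 → 'g'
  'o' (14) + 14 = 2 → 'c'
  'n' (13) + 14 = 1 → 'b'
  'g' (6) + 14 = 20 → 'u'
Result = "gcbu"


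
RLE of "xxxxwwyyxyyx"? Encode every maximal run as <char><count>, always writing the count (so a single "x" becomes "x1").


String: "xxxxwwyyxyyx"
Scanning for consecutive runs:
  'x' x 4
  'w' x 2
  'y' x 2
  'x' x 1
  'y' x 2
  'x' x 1
RLE = "x4w2y2x1y2x1"


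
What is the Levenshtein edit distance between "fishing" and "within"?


Word 1: "fishing" (length 7)
Word 2: "within" (length 6)
One optimal edit sequence (insert/delete/substitute each cost 1):
  1. substitute 'f' -> 'w'  (+1)
  2. keep 'i'
  3. substitute 's' -> 't'  (+1)
  4. keep 'h'
  5. keep 'i'
  6. keep 'n'
  7. delete 'g'  (+1)
Total edit operations: 3
Edit distance = 3


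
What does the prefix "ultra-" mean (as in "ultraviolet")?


Prefix: ultra-
As in: ultraviolet -> ultra- + violet
Meaning = beyond


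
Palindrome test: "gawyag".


Word: "gawyag"
Reversed: "gaywag"
Forward == Backward? gawyag != gaywag
Palindrome = No


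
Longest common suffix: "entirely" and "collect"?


Word 1: "entirely"
Word 2: "collect"
Comparing from end:
  Pos -1: 'y' != 't' (stop)
LCS = "" (length 0)


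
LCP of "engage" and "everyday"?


Word 1: "engage"
Word 2: "everyday"
Comparing from start:
  Pos 0: 'e' == 'e'
  Pos 1: 'n' != 'v' (stop)
LCP = "e" (length 1)


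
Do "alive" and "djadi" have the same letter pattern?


Pattern of "alive": [0, 1, 2, 3, 4]
Pattern of "djadi": [0, 1, 2, 0, 3]
Patterns do not match
Same pattern = No


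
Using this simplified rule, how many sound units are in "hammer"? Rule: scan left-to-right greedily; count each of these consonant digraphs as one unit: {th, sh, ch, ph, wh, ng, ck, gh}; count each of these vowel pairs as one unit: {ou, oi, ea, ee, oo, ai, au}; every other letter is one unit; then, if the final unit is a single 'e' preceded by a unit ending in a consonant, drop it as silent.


Word: "hammer" (6 letters)
Left-to-right scan:
  1. 'h' (letter)
  2. 'a' (letter)
  3. 'm' (letter)
  4. 'm' (letter)
  5. 'e' (letter)
  6. 'r' (letter)
Units from scan: 6
Sound units = 6 units


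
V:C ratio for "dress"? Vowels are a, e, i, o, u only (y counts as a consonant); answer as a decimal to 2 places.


Word: "dress"
Vowels (a,e,i,o,u): 1
Consonants: 4
Ratio = 1/4
= 0.25


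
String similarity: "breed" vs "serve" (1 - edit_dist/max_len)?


Word 1: "breed" (length 5)
Word 2: "serve" (length 5)
One optimal edit sequence:
  1. insert 's'  (+1)
  2. substitute 'b' -> 'e'  (+1)
  3. keep 'r'
  4. substitute 'e' -> 'v'  (+1)
  5. keep 'e'
  6. delete 'd'  (+1)
Edit distance = 4
Max length = max(5, 5) = 5
Similarity = 1 - 4/5
= 0.2000


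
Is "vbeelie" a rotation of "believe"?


Word: "believe", Candidate: "vbeelie"
Method: check if candidate is substring of word+word
"believebelieve" contains "vbeelie"? No
Is rotation = No


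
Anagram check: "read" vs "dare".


Word 1: "read" → sorted: ader
Word 2: "dare" → sorted: ader
Same letters? ader == ader
Anagram = Yes


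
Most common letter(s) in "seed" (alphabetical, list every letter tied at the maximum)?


Word: "seed"
Letter counts:
  'd': 1
  'e': 2
  's': 1
Maximum count = 2
Most frequent = 'e' (2 times each)


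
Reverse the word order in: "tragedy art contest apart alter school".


Original: "tragedy art contest apart alter school"
Words (1..n): tragedy | art | contest | apart | alter | school
Reversed (n..1): school | alter | apart | contest | art | tragedy
Result = "school alter apart contest art tragedy"


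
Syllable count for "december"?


Word: "december"
Syllable breakdown: de | cem | ber
Counting: 3 parts
= 3 syllables


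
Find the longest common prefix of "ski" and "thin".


Word 1: "ski"
Word 2: "thin"
Comparing from start:
  Pos 0: 's' != 't' (stop)
LCP = "" (length 0)


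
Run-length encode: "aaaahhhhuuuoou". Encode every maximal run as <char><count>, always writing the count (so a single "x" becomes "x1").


String: "aaaahhhhuuuoou"
Scanning for consecutive runs:
  'a' x 4
  'h' x 4
  'u' x 3
  'o' x 2
  'u' x 1
RLE = "a4h4u3o2u1"


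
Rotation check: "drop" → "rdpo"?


Word: "drop", Candidate: "rdpo"
Method: check if candidate is substring of word+word
"dropdrop" contains "rdpo"? No
Is rotation = No


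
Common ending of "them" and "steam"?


Word 1: "them"
Word 2: "steam"
Comparing from end:
  Pos -1: 'm' == 'm'
  Pos -2: 'e' != 'a' (stop)
LCS = "m" (length 1)


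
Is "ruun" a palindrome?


Word: "ruun"
Reversed: "nuur"
Forward == Backward? ruun != nuur
Palindrome = No


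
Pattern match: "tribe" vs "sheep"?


Pattern of "tribe": [0, 1, 2, 3, 4]
Pattern of "sheep": [0, 1, 2, 2, 3]
Patterns do not match
Same pattern = No


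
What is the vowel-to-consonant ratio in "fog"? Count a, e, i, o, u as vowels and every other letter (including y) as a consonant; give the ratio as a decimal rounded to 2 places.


Word: "fog"
Vowels (a,e,i,o,u): 1
Consonants: 2
Ratio = 1/2
= 0.50


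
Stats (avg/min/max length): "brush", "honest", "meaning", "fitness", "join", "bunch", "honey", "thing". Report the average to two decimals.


Lengths: "brush"=5, "honest"=6, "meaning"=7, "fitness"=7, "join"=4, "bunch"=5, "honey"=5, "thing"=5
Sum = 44, Count = 8
Average = 44/8 = 5.50
= avg=5.50, min=4, max=7


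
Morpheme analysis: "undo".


Word: "undo"
Morphemes: un- / do
Each morpheme carries meaning
= 2 morphemes


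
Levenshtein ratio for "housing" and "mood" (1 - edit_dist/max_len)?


Word 1: "housing" (length 7)
Word 2: "mood" (length 4)
One optimal edit sequence:
  1. substitute 'h' -> 'm'  (+1)
  2. keep 'o'
  3. delete 'u'  (+1)
  4. delete 's'  (+1)
  5. delete 'i'  (+1)
  6. substitute 'n' -> 'o'  (+1)
  7. substitute 'g' -> 'd'  (+1)
Edit distance = 6
Max length = max(7, 4) = 7
Similarity = 1 - 6/7
= 0.1429


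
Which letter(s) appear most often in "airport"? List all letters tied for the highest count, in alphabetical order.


Word: "airport"
Letter counts:
  'a': 1
  'i': 1
  'o': 1
  'p': 1
  'r': 2
  't': 1
Maximum count = 2
Most frequent = 'r' (2 times each)


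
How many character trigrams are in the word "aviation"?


Word: "aviation" (length 8)
Number of 3-grams = length - 3 + 1 = 8 - 3 + 1
= 6


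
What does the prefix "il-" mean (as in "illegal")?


Prefix: il-
Example: illegal = il- + legal
Meaning = not


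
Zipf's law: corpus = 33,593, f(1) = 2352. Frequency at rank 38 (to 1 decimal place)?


Zipf's law: f(r) = f(1) / r
f(1) = 2352
f(38) = 2352 / 38
= 61.9 occurrences


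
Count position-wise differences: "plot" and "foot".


Comparing character by character (same length = 4):
  Pos 0: 'p' vs 'f' !=
  Pos 1: 'l' vs 'o' !=
  Pos 2: 'o' vs 'o' =
  Pos 3: 't' vs 't' =
Hamming distance = 2


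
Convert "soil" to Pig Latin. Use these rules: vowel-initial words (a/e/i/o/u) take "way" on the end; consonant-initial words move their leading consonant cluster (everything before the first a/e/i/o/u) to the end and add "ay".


Word: "soil"
Starts with consonant(s) → move to end, add 'ay'
Consonant cluster: "s"
Pig Latin = "oilsay"


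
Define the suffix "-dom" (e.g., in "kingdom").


Suffix: -dom
As in: kingdom -> king + -dom
Meaning = state / realm


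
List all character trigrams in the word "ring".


Word: "ring" (length 4)
Number of trigrams = 4 - 3 + 1 = 2
  Position 0: "rin"
  Position 1: "ing"
Trigrams = "rin", "ing"


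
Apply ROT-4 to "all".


Word: "all"
Shift: 4
Each letter → (letter + shift) mod 26:
  'a' (0) + 4 = 4 → 'e'
  'l' (11) + 4 = 15 → 'p'
  'l' (11) + 4 = 15 → 'p'
Result = "epp"


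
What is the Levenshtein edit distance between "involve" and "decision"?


Word 1: "involve" (length 7)
Word 2: "decision" (length 8)
One optimal edit sequence (insert/delete/substitute each cost 1):
  1. insert 'd'  (+1)
  2. substitute 'i' -> 'e'  (+1)
  3. substitute 'n' -> 'c'  (+1)
  4. substitute 'v' -> 'i'  (+1)
  5. substitute 'o' -> 's'  (+1)
  6. substitute 'l' -> 'i'  (+1)
  7. substitute 'v' -> 'o'  (+1)
  8. substitute 'e' -> 'n'  (+1)
Total edit operations: 8
Edit distance = 8


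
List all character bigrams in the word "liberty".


Word: "liberty" (length 7)
Number of bigrams = 7 - 2 + 1 = 6
  Position 0: "li"
  Position 1: "ib"
  Position 2: "be"
  Position 3: "er"
  Position 4: "rt"
  Position 5: "ty"
Bigrams = "li", "ib", "be", "er", "rt", "ty"


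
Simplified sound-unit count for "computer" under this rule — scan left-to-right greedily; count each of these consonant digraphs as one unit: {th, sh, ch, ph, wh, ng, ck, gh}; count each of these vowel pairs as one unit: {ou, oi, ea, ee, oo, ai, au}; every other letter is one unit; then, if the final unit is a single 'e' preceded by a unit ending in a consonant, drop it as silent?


Word: "computer" (8 letters)
Left-to-right scan:
  [1] 'c' (letter)
  [2] 'o' (letter)
  [3] 'm' (letter)
  [4] 'p' (letter)
  [5] 'u' (letter)
  [6] 't' (letter)
  [7] 'e' (letter)
  [8] 'r' (letter)
Units from scan: 8
Sound units = 8 units


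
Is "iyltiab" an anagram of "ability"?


Word 1: "ability" → sorted: abiilty
Word 2: "iyltiab" → sorted: abiilty
Same letters? abiilty == abiilty
Anagram = Yes


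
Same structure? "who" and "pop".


Pattern of "who": [0, 1, 2]
Pattern of "pop": [0, 1, 0]
Patterns do not match
Same pattern = No


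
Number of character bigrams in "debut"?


Word: "debut" (length 5)
Number of 2-grams = length - 2 + 1 = 5 - 2 + 1
= 4


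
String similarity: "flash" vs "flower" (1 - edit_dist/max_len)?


Word 1: "flash" (length 5)
Word 2: "flower" (length 6)
One optimal edit sequence:
  1. keep 'f'
  2. keep 'l'
  3. insert 'o'  (+1)
  4. substitute 'a' -> 'w'  (+1)
  5. substitute 's' -> 'e'  (+1)
  6. substitute 'h' -> 'r'  (+1)
Edit distance = 4
Max length = max(5, 6) = 6
Similarity = 1 - 4/6
= 0.3333


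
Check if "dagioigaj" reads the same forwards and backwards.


Word: "dagioigaj"
Reversed: "jagioigad"
Forward == Backward? dagioigaj != jagioigad
Palindrome = No


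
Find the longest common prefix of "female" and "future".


Word 1: "female"
Word 2: "future"
Comparing from start:
  Pos 0: 'f' == 'f'
  Pos 1: 'e' != 'u' (stop)
LCP = "f" (length 1)


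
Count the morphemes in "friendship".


Word: "friendship"
Morphemes: friend / -ship
Each morpheme carries meaning
= 2 morphemes


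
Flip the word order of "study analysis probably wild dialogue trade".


Original: "study analysis probably wild dialogue trade"
Words (1..n): study | analysis | probably | wild | dialogue | trade
Reversed (n..1): trade | dialogue | wild | probably | analysis | study
Result = "trade dialogue wild probably analysis study"


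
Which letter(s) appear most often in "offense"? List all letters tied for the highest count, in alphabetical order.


Word: "offense"
Letter counts:
  'e': 2
  'f': 2
  'n': 1
  'o': 1
  's': 1
Maximum count = 2
Most frequent = 'e', 'f' (2 times each)


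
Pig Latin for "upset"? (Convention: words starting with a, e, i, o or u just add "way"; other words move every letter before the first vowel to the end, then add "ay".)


Word: "upset"
Starts with vowel → add 'way'
Pig Latin = "upsetway"


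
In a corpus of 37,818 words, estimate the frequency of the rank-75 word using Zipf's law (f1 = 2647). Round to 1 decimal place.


Zipf's law: f(r) = f(1) / r
f(1) = 2647
f(75) = 2647 / 75
= 35.3 occurrences


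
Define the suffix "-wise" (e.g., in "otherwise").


Suffix: -wise
Example: otherwise = other + -wise
Meaning = in the manner of


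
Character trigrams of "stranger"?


Word: "stranger" (length 8)
Number of trigrams = 8 - 3 + 1 = 6
  Position 0: "str"
  Position 1: "tra"
  Position 2: "ran"
  Position 3: "ang"
  Position 4: "nge"
  Position 5: "ger"
Trigrams = "str", "tra", "ran", "ang", "nge", "ger"


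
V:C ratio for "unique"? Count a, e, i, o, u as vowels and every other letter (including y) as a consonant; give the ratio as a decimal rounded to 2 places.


Word: "unique"
Vowels (a,e,i,o,u): 4
Consonants: 2
Ratio = 4/2
= 2.00


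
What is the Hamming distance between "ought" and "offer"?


Comparing character by character (same length = 5):
  Pos 0: 'o' vs 'o' =
  Pos 1: 'u' vs 'f' !=
  Pos 2: 'g' vs 'f' !=
  Pos 3: 'h' vs 'e' !=
  Pos 4: 't' vs 'r' !=
Hamming distance = 4


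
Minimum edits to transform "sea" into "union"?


Word 1: "sea" (length 3)
Word 2: "union" (length 5)
One optimal edit sequence (insert/delete/substitute each cost 1):
  1. insert 'u'  (+1)
  2. insert 'n'  (+1)
  3. substitute 's' -> 'i'  (+1)
  4. substitute 'e' -> 'o'  (+1)
  5. substitute 'a' -> 'n'  (+1)
Total edit operations: 5
Edit distance = 5


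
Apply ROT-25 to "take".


Word: "take"
Shift: 25
Each letter → (letter + shift) mod 26:
  't' (19) + 25 = 18 → 's'
  'a' (0) + 25 = 25 → 'z'
  'k' (10) + 25 = 9 → 'j'
  'e' (4) + 25 = 3 → 'd'
Result = "szjd"


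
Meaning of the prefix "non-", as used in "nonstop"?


Prefix: non-
Example: nonstop (non- + stop)
Meaning = not


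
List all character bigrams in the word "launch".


Word: "launch" (length 6)
Number of bigrams = 6 - 2 + 1 = 5
  Position 0: "la"
  Position 1: "au"
  Position 2: "un"
  Position 3: "nc"
  Position 4: "ch"
Bigrams = "la", "au", "un", "nc", "ch"


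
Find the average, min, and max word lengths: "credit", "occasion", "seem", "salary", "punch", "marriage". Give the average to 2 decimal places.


Lengths: "credit"=6, "occasion"=8, "seem"=4, "salary"=6, "punch"=5, "marriage"=8
Sum = 37, Count = 6
Average = 37/6 = 6.17
= avg=6.17, min=4, max=8


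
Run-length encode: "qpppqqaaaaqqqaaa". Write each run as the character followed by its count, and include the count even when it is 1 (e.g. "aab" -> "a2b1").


String: "qpppqqaaaaqqqaaa"
Scanning for consecutive runs:
  'q' x 1
  'p' x 3
  'q' x 2
  'a' x 4
  'q' x 3
  'a' x 3
RLE = "q1p3q2a4q3a3"


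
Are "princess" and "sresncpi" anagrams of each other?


Word 1: "princess" → sorted: ceinprss
Word 2: "sresncpi" → sorted: ceinprss
Same letters? ceinprss == ceinprss
Anagram = Yes


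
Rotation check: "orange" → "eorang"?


Word: "orange", Candidate: "eorang"
Method: check if candidate is substring of word+word
"orangeorange" contains "eorang"? Yes
Is rotation = Yes


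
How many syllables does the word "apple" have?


Word: "apple"
Syllable breakdown: ap-ple
Counting: 2 parts
= 2 syllables


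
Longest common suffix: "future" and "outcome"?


Word 1: "future"
Word 2: "outcome"
Comparing from end:
  Pos -1: 'e' == 'e'
  Pos -2: 'r' != 'm' (stop)
LCS = "e" (length 1)


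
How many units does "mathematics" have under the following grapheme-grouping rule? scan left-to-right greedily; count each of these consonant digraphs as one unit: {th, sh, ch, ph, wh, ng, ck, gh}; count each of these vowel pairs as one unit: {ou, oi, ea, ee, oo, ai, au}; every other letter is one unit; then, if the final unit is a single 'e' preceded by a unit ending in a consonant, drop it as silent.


Word: "mathematics" (11 letters)
Left-to-right scan:
  (1) 'm' (letter)
  (2) 'a' (letter)
  (3) 'th' (digraph)
  (4) 'e' (letter)
  (5) 'm' (letter)
  (6) 'a' (letter)
  (7) 't' (letter)
  (8) 'i' (letter)
  (9) 'c' (letter)
  (10) 's' (letter)
Units from scan: 10
Sound units = 10 units


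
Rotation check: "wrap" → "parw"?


Word: "wrap", Candidate: "parw"
Method: check if candidate is substring of word+word
"wrapwrap" contains "parw"? No
Is rotation = No


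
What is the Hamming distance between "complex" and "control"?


Comparing character by character (same length = 7):
  Pos 0: 'c' vs 'c' =
  Pos 1: 'o' vs 'o' =
  Pos 2: 'm' vs 'n' !=
  Pos 3: 'p' vs 't' !=
  Pos 4: 'l' vs 'r' !=
  Pos 5: 'e' vs 'o' !=
  Pos 6: 'x' vs 'l' !=
Hamming distance = 5


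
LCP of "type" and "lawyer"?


Word 1: "type"
Word 2: "lawyer"
Comparing from start:
  Pos 0: 't' != 'l' (stop)
LCP = "" (length 0)


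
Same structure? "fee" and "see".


Pattern of "fee": [0, 1, 1]
Pattern of "see": [0, 1, 1]
Patterns match
Same pattern = Yes


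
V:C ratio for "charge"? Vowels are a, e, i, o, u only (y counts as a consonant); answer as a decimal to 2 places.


Word: "charge"
Vowels (a,e,i,o,u): 2
Consonants: 4
Ratio = 2/4
= 0.50


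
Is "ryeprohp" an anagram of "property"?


Word 1: "property" → sorted: eopprrty
Word 2: "ryeprohp" → sorted: ehopprry
Same letters? eopprrty != ehopprry
Anagram = No


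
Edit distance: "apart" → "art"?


Word 1: "apart" (length 5)
Word 2: "art" (length 3)
One optimal edit sequence (insert/delete/substitute each cost 1):
  1. delete 'a'  (+1)
  2. delete 'p'  (+1)
  3. keep 'a'
  4. keep 'r'
  5. keep 't'
Total edit operations: 2
Edit distance = 2


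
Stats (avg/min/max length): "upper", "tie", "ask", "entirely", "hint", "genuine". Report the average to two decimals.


Lengths: "upper"=5, "tie"=3, "ask"=3, "entirely"=8, "hint"=4, "genuine"=7
Sum = 30, Count = 6
Average = 30/6 = 5.00
= avg=5.00, min=3, max=8


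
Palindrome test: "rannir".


Word: "rannir"
Reversed: "rinnar"
Forward == Backward? rannir != rinnar
Palindrome = No


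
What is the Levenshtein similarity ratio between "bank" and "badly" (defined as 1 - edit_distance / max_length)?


Word 1: "bank" (length 4)
Word 2: "badly" (length 5)
One optimal edit sequence:
  1. keep 'b'
  2. keep 'a'
  3. insert 'd'  (+1)
  4. substitute 'n' -> 'l'  (+1)
  5. substitute 'k' -> 'y'  (+1)
Edit distance = 3
Max length = max(4, 5) = 5
Similarity = 1 - 3/5
= 0.4000


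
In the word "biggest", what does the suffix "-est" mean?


Suffix: -est
Example: biggest (big + -est, with a spelling change)
Meaning = most


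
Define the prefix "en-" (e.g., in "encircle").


Prefix: en-
Example: encircle = en- + circle
Meaning = cause to / put into


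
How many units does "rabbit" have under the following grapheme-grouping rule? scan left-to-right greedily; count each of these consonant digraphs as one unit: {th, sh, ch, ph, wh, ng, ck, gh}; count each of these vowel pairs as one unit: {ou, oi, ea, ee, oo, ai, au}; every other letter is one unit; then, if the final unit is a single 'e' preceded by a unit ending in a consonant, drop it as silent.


Word: "rabbit" (6 letters)
Left-to-right scan:
  [1] 'r' (letter)
  [2] 'a' (letter)
  [3] 'b' (letter)
  [4] 'b' (letter)
  [5] 'i' (letter)
  [6] 't' (letter)
Units from scan: 6
Sound units = 6 units


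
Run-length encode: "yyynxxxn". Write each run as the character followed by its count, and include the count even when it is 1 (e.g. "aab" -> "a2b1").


String: "yyynxxxn"
Scanning for consecutive runs:
  'y' x 3
  'n' x 1
  'x' x 3
  'n' x 1
RLE = "y3n1x3n1"


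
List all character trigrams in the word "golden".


Word: "golden" (length 6)
Number of trigrams = 6 - 3 + 1 = 4
  Position 0: "gol"
  Position 1: "old"
  Position 2: "lde"
  Position 3: "den"
Trigrams = "gol", "old", "lde", "den"


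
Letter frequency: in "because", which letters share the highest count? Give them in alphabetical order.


Word: "because"
Letter counts:
  'a': 1
  'b': 1
  'c': 1
  'e': 2
  's': 1
  'u': 1
Maximum count = 2
Most frequent = 'e' (2 times each)


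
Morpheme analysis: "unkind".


Word: "unkind"
Morphemes: un- + kind
Each morpheme carries meaning
= 2 morphemes


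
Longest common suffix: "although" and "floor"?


Word 1: "although"
Word 2: "floor"
Comparing from end:
  Pos -1: 'h' != 'r' (stop)
LCS = "" (length 0)


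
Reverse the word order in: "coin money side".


Original: "coin money side"
Words (1..n): coin | money | side
Reversed (n..1): side | money | coin
Result = "side money coin"


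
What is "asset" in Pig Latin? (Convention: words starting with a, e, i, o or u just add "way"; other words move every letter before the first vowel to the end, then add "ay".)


Word: "asset"
Starts with vowel → add 'way'
Pig Latin = "assetway"
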